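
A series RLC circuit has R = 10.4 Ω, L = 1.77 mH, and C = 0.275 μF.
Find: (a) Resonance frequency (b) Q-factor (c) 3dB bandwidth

Step 1 — Resonance: ω₀ = 1/√(LC) = 1/√(0.00177·2.75e-07) = 4.533e+04 rad/s.
Step 2 — f₀ = ω₀/(2π) = 7214 Hz.
Step 3 — Series Q: Q = ω₀L/R = 4.533e+04·0.00177/10.4 = 7.714.
Step 4 — Bandwidth: Δω = ω₀/Q = 5876 rad/s; BW = Δω/(2π) = 935.1 Hz.

(a) f₀ = 7214 Hz  (b) Q = 7.714  (c) BW = 935.1 Hz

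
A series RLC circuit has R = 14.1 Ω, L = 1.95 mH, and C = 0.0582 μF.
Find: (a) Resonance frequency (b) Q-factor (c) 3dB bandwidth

Step 1 — Resonance: ω₀ = 1/√(LC) = 1/√(0.00195·5.82e-08) = 9.387e+04 rad/s.
Step 2 — f₀ = ω₀/(2π) = 1.494e+04 Hz.
Step 3 — Series Q: Q = ω₀L/R = 9.387e+04·0.00195/14.1 = 12.98.
Step 4 — Bandwidth: Δω = ω₀/Q = 7231 rad/s; BW = Δω/(2π) = 1151 Hz.

(a) f₀ = 1.494e+04 Hz  (b) Q = 12.98  (c) BW = 1151 Hz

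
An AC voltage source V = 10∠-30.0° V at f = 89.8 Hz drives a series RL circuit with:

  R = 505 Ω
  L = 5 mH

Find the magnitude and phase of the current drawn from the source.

Step 1 — Angular frequency: ω = 2π·f = 2π·89.8 = 564.2 rad/s.
Step 2 — Component impedances:
  R: Z = R = 505 Ω
  L: Z = jωL = j·564.2·0.005 = 0 + j2.821 Ω
Step 3 — Series combination: Z_total = R + L = 505 + j2.821 Ω = 505∠0.3° Ω.
Step 4 — Source phasor: V = 10∠-30.0° V = 8.66 - j5 V.
Step 5 — Ohm's law: I = V / Z_total = (8.66 - j5) / (505 + j2.821) = 0.01709 - j0.009996 A.
Step 6 — Convert to polar: |I| = 0.0198 A, ∠I = -30.3°.

I = 0.0198∠-30.3° A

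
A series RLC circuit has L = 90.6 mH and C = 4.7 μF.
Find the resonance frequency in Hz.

Step 1 — Resonance condition Im(Z)=0 gives ω₀ = 1/√(LC).
Step 2 — ω₀ = 1/√(0.0906·4.7e-06) = 1532 rad/s.
Step 3 — f₀ = ω₀/(2π) = 243.9 Hz.

f₀ = 243.9 Hz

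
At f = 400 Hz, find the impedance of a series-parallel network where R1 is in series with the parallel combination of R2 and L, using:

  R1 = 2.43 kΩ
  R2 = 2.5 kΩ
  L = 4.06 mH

Step 1 — Angular frequency: ω = 2π·f = 2π·400 = 2513 rad/s.
Step 2 — Component impedances:
  R1: Z = R = 2430 Ω
  R2: Z = R = 2500 Ω
  L: Z = jωL = j·2513·0.00406 = 0 + j10.2 Ω
Step 3 — Parallel branch: R2 || L = 1/(1/R2 + 1/L) = 0.04165 + j10.2 Ω.
Step 4 — Series with R1: Z_total = R1 + (R2 || L) = 2430 + j10.2 Ω = 2430∠0.2° Ω.

Z = 2430 + j10.2 Ω = 2430∠0.2° Ω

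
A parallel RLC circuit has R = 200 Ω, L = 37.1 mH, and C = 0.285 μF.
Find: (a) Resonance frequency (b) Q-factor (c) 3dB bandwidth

Step 1 — Resonance: ω₀ = 1/√(LC) = 1/√(0.0371·2.85e-07) = 9725 rad/s.
Step 2 — f₀ = ω₀/(2π) = 1548 Hz.
Step 3 — Parallel Q: Q = R/(ω₀L) = 200/(9725·0.0371) = 0.5543.
Step 4 — Bandwidth: Δω = ω₀/Q = 1.754e+04 rad/s; BW = Δω/(2π) = 2792 Hz.

(a) f₀ = 1548 Hz  (b) Q = 0.5543  (c) BW = 2792 Hz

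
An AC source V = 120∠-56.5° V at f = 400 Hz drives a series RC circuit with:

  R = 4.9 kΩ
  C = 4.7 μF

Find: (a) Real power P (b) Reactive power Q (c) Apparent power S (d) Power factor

Step 1 — Angular frequency: ω = 2π·f = 2π·400 = 2513 rad/s.
Step 2 — Component impedances:
  R: Z = R = 4900 Ω
  C: Z = 1/(jωC) = -j/(ω·C) = 0 - j84.66 Ω
Step 3 — Series combination: Z_total = R + C = 4900 - j84.66 Ω = 4901∠-1.0° Ω.
Step 4 — Source phasor: V = 120∠-56.5° V = 66.23 - j100.1 V.
Step 5 — Current: I = V / Z = 0.01387 - j0.02018 A = 0.02449∠-55.5° A.
Step 6 — Complex power: S = V·I* = 2.938 - j0.05076 VA.
Step 7 — Real power: P = Re(S) = 2.938 W.
Step 8 — Reactive power: Q = Im(S) = -0.05076 VAR.
Step 9 — Apparent power: |S| = 2.938 VA.
Step 10 — Power factor: PF = P/|S| = 0.9999 (leading).

(a) P = 2.938 W  (b) Q = -0.05076 VAR  (c) S = 2.938 VA  (d) PF = 0.9999 (leading)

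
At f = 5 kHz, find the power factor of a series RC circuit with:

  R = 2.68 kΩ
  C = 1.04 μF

Step 1 — Angular frequency: ω = 2π·f = 2π·5000 = 3.142e+04 rad/s.
Step 2 — Component impedances:
  R: Z = R = 2680 Ω
  C: Z = 1/(jωC) = -j/(ω·C) = 0 - j30.61 Ω
Step 3 — Series combination: Z_total = R + C = 2680 - j30.61 Ω = 2680∠-0.7° Ω.
Step 4 — Power factor: PF = cos(φ) = Re(Z)/|Z| = 2680/2680.2 = 0.9999.
Step 5 — Type: Im(Z) = -30.61 ⇒ leading (phase φ = -0.7°).

PF = 0.9999 (leading, φ = -0.7°)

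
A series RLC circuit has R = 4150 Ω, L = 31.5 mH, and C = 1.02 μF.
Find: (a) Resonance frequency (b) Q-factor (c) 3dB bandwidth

Step 1 — Resonance: ω₀ = 1/√(LC) = 1/√(0.0315·1.02e-06) = 5579 rad/s.
Step 2 — f₀ = ω₀/(2π) = 887.9 Hz.
Step 3 — Series Q: Q = ω₀L/R = 5579·0.0315/4150 = 0.04235.
Step 4 — Bandwidth: Δω = ω₀/Q = 1.317e+05 rad/s; BW = Δω/(2π) = 2.097e+04 Hz.

(a) f₀ = 887.9 Hz  (b) Q = 0.04235  (c) BW = 2.097e+04 Hz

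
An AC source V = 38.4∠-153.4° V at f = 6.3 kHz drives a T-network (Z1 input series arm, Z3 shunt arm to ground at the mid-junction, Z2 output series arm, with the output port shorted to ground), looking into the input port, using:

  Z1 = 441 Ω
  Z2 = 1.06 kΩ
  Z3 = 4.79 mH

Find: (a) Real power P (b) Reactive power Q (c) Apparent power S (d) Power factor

Step 1 — Angular frequency: ω = 2π·f = 2π·6300 = 3.958e+04 rad/s.
Step 2 — Component impedances:
  Z1: Z = R = 441 Ω
  Z2: Z = R = 1060 Ω
  Z3: Z = jωL = j·3.958e+04·0.00479 = 0 + j189.6 Ω
Step 3 — With the output port shorted to ground, the output series arm Z2 runs from the junction to ground; the shunt arm Z3 also runs from the junction to ground. They appear in parallel: Z3 || Z2 = 32.86 + j183.7 Ω.
Step 4 — Series with input arm Z1: Z_in = Z1 + (Z3 || Z2) = 473.9 + j183.7 Ω = 508.2∠21.2° Ω.
Step 5 — Source phasor: V = 38.4∠-153.4° V = -34.34 - j17.19 V.
Step 6 — Current: I = V / Z = -0.07522 - j0.00712 A = 0.07556∠-174.6° A.
Step 7 — Complex power: S = V·I* = 2.705 + j1.049 VA.
Step 8 — Real power: P = Re(S) = 2.705 W.
Step 9 — Reactive power: Q = Im(S) = 1.049 VAR.
Step 10 — Apparent power: |S| = 2.901 VA.
Step 11 — Power factor: PF = P/|S| = 0.9324 (lagging).

(a) P = 2.705 W  (b) Q = 1.049 VAR  (c) S = 2.901 VA  (d) PF = 0.9324 (lagging)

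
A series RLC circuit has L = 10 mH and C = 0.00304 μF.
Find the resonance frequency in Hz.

Step 1 — Resonance condition Im(Z)=0 gives ω₀ = 1/√(LC).
Step 2 — ω₀ = 1/√(0.01·3.04e-09) = 1.814e+05 rad/s.
Step 3 — f₀ = ω₀/(2π) = 2.887e+04 Hz.

f₀ = 2.887e+04 Hz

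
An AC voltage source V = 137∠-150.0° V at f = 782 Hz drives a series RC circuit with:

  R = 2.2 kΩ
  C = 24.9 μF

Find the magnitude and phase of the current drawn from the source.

Step 1 — Angular frequency: ω = 2π·f = 2π·782 = 4913 rad/s.
Step 2 — Component impedances:
  R: Z = R = 2200 Ω
  C: Z = 1/(jωC) = -j/(ω·C) = 0 - j8.174 Ω
Step 3 — Series combination: Z_total = R + C = 2200 - j8.174 Ω = 2200∠-0.2° Ω.
Step 4 — Source phasor: V = 137∠-150.0° V = -118.6 - j68.5 V.
Step 5 — Ohm's law: I = V / Z_total = (-118.6 - j68.5) / (2200 - j8.174) = -0.05381 - j0.03134 A.
Step 6 — Convert to polar: |I| = 0.06227 A, ∠I = -149.8°.

I = 0.06227∠-149.8° A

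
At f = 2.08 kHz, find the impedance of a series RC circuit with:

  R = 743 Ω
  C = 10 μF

Step 1 — Angular frequency: ω = 2π·f = 2π·2080 = 1.307e+04 rad/s.
Step 2 — Component impedances:
  R: Z = R = 743 Ω
  C: Z = 1/(jωC) = -j/(ω·C) = 0 - j7.652 Ω
Step 3 — Series combination: Z_total = R + C = 743 - j7.652 Ω = 743∠-0.6° Ω.

Z = 743 - j7.652 Ω = 743∠-0.6° Ω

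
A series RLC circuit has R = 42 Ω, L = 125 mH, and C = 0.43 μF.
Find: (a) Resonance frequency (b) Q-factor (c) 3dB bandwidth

Step 1 — Resonance condition Im(Z)=0 gives ω₀ = 1/√(LC).
Step 2 — ω₀ = 1/√(0.125·4.3e-07) = 4313 rad/s.
Step 3 — f₀ = ω₀/(2π) = 686.5 Hz.
Step 4 — Series Q: Q = ω₀L/R = 4313·0.125/42 = 12.84.
Step 5 — 3dB bandwidth: Δω = ω₀/Q = 336 rad/s; BW = Δω/(2π) = 53.48 Hz.

(a) f₀ = 686.5 Hz  (b) Q = 12.84  (c) BW = 53.48 Hz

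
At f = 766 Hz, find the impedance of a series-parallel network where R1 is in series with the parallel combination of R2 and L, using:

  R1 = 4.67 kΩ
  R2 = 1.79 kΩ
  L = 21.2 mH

Step 1 — Angular frequency: ω = 2π·f = 2π·766 = 4813 rad/s.
Step 2 — Component impedances:
  R1: Z = R = 4670 Ω
  R2: Z = R = 1790 Ω
  L: Z = jωL = j·4813·0.0212 = 0 + j102 Ω
Step 3 — Parallel branch: R2 || L = 1/(1/R2 + 1/L) = 5.797 + j101.7 Ω.
Step 4 — Series with R1: Z_total = R1 + (R2 || L) = 4676 + j101.7 Ω = 4677∠1.2° Ω.

Z = 4676 + j101.7 Ω = 4677∠1.2° Ω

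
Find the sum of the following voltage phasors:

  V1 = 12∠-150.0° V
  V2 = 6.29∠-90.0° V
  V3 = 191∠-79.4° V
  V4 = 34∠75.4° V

Step 1 — Convert each phasor to rectangular form:
  V1 = 12·(cos(-150.0°) + j·sin(-150.0°)) = -10.39 - j6 V
  V2 = 6.29·(cos(-90.0°) + j·sin(-90.0°)) = 0 - j6.29 V
  V3 = 191·(cos(-79.4°) + j·sin(-79.4°)) = 35.13 - j187.7 V
  V4 = 34·(cos(75.4°) + j·sin(75.4°)) = 8.57 + j32.9 V
Step 2 — Sum components: V_total = 33.31 - j167.1 V.
Step 3 — Convert to polar: |V_total| = 170.4 V, ∠V_total = -78.7°.

V_total = 170.4∠-78.7° V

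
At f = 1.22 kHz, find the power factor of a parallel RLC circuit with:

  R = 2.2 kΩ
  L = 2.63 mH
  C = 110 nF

Step 1 — Angular frequency: ω = 2π·f = 2π·1220 = 7665 rad/s.
Step 2 — Component impedances:
  R: Z = R = 2200 Ω
  L: Z = jωL = j·7665·0.00263 = 0 + j20.16 Ω
  C: Z = 1/(jωC) = -j/(ω·C) = 0 - j1186 Ω
Step 3 — Parallel combination: 1/Z_total = 1/R + 1/L + 1/C; Z_total = 0.1912 + j20.51 Ω = 20.51∠89.5° Ω.
Step 4 — Power factor: PF = cos(φ) = Re(Z)/|Z| = 0.1912/20.51 = 0.009322.
Step 5 — Type: Im(Z) = 20.51 ⇒ lagging (phase φ = 89.5°).

PF = 0.009322 (lagging, φ = 89.5°)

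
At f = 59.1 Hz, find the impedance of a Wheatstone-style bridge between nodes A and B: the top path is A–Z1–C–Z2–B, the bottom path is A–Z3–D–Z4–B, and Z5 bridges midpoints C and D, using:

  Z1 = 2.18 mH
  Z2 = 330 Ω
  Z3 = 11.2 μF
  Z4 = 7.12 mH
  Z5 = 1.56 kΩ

Step 1 — Angular frequency: ω = 2π·f = 2π·59.1 = 371.3 rad/s.
Step 2 — Component impedances:
  Z1: Z = jωL = j·371.3·0.00218 = 0 + j0.8095 Ω
  Z2: Z = R = 330 Ω
  Z3: Z = 1/(jωC) = -j/(ω·C) = 0 - j240.4 Ω
  Z4: Z = jωL = j·371.3·0.00712 = 0 + j2.644 Ω
  Z5: Z = R = 1560 Ω
Step 3 — Bridge requires nodal analysis (the Z5 bridge couples midpoints C and D, so the two paths cannot be reduced to a simple series/parallel combination). Setting node B to ground and injecting 1 A at node A, the 3-node admittance system at A, C, D solves to V_A = Z_AB = 118.3 - j134.5 Ω = 179.1∠-48.7° Ω.

Z = 118.3 - j134.5 Ω = 179.1∠-48.7° Ω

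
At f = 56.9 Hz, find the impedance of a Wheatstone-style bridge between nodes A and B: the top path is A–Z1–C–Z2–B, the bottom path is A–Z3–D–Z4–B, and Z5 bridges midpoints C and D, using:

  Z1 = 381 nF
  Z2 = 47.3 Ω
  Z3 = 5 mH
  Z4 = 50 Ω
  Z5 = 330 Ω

Step 1 — Angular frequency: ω = 2π·f = 2π·56.9 = 357.5 rad/s.
Step 2 — Component impedances:
  Z1: Z = 1/(jωC) = -j/(ω·C) = 0 - j7341 Ω
  Z2: Z = R = 47.3 Ω
  Z3: Z = jωL = j·357.5·0.005 = 0 + j1.788 Ω
  Z4: Z = R = 50 Ω
  Z5: Z = R = 330 Ω
Step 3 — Bridge requires nodal analysis (the Z5 bridge couples midpoints C and D, so the two paths cannot be reduced to a simple series/parallel combination). Setting node B to ground and injecting 1 A at node A, the 3-node admittance system at A, C, D solves to V_A = Z_AB = 44.17 + j1.585 Ω = 44.19∠2.1° Ω.

Z = 44.17 + j1.585 Ω = 44.19∠2.1° Ω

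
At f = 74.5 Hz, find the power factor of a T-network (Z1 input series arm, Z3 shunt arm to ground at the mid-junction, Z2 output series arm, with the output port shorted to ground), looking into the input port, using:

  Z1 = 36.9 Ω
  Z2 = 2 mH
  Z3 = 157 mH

Step 1 — Angular frequency: ω = 2π·f = 2π·74.5 = 468.1 rad/s.
Step 2 — Component impedances:
  Z1: Z = R = 36.9 Ω
  Z2: Z = jωL = j·468.1·0.002 = 0 + j0.9362 Ω
  Z3: Z = jωL = j·468.1·0.157 = 0 + j73.49 Ω
Step 3 — With the output port shorted to ground, the output series arm Z2 runs from the junction to ground; the shunt arm Z3 also runs from the junction to ground. They appear in parallel: Z3 || Z2 = 0 + j0.9244 Ω.
Step 4 — Series with input arm Z1: Z_in = Z1 + (Z3 || Z2) = 36.9 + j0.9244 Ω = 36.91∠1.4° Ω.
Step 5 — Power factor: PF = cos(φ) = Re(Z)/|Z| = 36.9/36.91 = 0.9997.
Step 6 — Type: Im(Z) = 0.9244 ⇒ lagging (phase φ = 1.4°).

PF = 0.9997 (lagging, φ = 1.4°)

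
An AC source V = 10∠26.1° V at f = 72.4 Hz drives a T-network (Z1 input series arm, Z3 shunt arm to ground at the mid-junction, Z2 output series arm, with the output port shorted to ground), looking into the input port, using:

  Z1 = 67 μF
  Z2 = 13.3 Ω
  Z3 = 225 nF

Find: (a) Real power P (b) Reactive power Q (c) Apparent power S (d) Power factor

Step 1 — Angular frequency: ω = 2π·f = 2π·72.4 = 454.9 rad/s.
Step 2 — Component impedances:
  Z1: Z = 1/(jωC) = -j/(ω·C) = 0 - j32.81 Ω
  Z2: Z = R = 13.3 Ω
  Z3: Z = 1/(jωC) = -j/(ω·C) = 0 - j9770 Ω
Step 3 — With the output port shorted to ground, the output series arm Z2 runs from the junction to ground; the shunt arm Z3 also runs from the junction to ground. They appear in parallel: Z3 || Z2 = 13.3 - j0.01811 Ω.
Step 4 — Series with input arm Z1: Z_in = Z1 + (Z3 || Z2) = 13.3 - j32.83 Ω = 35.42∠-67.9° Ω.
Step 5 — Source phasor: V = 10∠26.1° V = 8.98 + j4.399 V.
Step 6 — Current: I = V / Z = -0.01992 + j0.2816 A = 0.2823∠94.0° A.
Step 7 — Complex power: S = V·I* = 1.06 - j2.617 VA.
Step 8 — Real power: P = Re(S) = 1.06 W.
Step 9 — Reactive power: Q = Im(S) = -2.617 VAR.
Step 10 — Apparent power: |S| = 2.823 VA.
Step 11 — Power factor: PF = P/|S| = 0.3755 (leading).

(a) P = 1.06 W  (b) Q = -2.617 VAR  (c) S = 2.823 VA  (d) PF = 0.3755 (leading)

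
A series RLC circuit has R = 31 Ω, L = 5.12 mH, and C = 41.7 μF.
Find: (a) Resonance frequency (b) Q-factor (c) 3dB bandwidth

Step 1 — Resonance condition Im(Z)=0 gives ω₀ = 1/√(LC).
Step 2 — ω₀ = 1/√(0.00512·4.17e-05) = 2164 rad/s.
Step 3 — f₀ = ω₀/(2π) = 344.4 Hz.
Step 4 — Series Q: Q = ω₀L/R = 2164·0.00512/31 = 0.3574.
Step 5 — 3dB bandwidth: Δω = ω₀/Q = 6055 rad/s; BW = Δω/(2π) = 963.6 Hz.

(a) f₀ = 344.4 Hz  (b) Q = 0.3574  (c) BW = 963.6 Hz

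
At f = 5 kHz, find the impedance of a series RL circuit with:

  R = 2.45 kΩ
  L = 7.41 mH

Step 1 — Angular frequency: ω = 2π·f = 2π·5000 = 3.142e+04 rad/s.
Step 2 — Component impedances:
  R: Z = R = 2450 Ω
  L: Z = jωL = j·3.142e+04·0.00741 = 0 + j232.8 Ω
Step 3 — Series combination: Z_total = R + L = 2450 + j232.8 Ω = 2461∠5.4° Ω.

Z = 2450 + j232.8 Ω = 2461∠5.4° Ω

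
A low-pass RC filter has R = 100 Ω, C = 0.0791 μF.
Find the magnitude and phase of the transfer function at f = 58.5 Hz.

Step 1 — Angular frequency: ω = 2π·58.5 = 367.6 rad/s.
Step 2 — Transfer function: H(jω) = 1/(1 + jωRC).
Step 3 — Denominator: 1 + jωRC = 1 + j·367.6·100·7.91e-08 = 1 + j0.002907.
Step 4 — H = 1 - j0.002907.
Step 5 — Magnitude: |H| = 1 (-0.0 dB); phase: φ = -0.2°.

|H| = 1 (-0.0 dB), φ = -0.2°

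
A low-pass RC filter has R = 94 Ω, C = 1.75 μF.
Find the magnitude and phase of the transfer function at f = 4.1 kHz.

Step 1 — Angular frequency: ω = 2π·4100 = 2.576e+04 rad/s.
Step 2 — Transfer function: H(jω) = 1/(1 + jωRC).
Step 3 — Denominator: 1 + jωRC = 1 + j·2.576e+04·94·1.75e-06 = 1 + j4.238.
Step 4 — H = 0.05275 - j0.2235.
Step 5 — Magnitude: |H| = 0.2297 (-12.8 dB); phase: φ = -76.7°.

|H| = 0.2297 (-12.8 dB), φ = -76.7°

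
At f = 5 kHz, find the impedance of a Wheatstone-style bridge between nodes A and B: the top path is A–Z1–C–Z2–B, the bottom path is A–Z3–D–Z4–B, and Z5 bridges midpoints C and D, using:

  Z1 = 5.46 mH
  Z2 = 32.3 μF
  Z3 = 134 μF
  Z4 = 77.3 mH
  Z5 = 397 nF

Step 1 — Angular frequency: ω = 2π·f = 2π·5000 = 3.142e+04 rad/s.
Step 2 — Component impedances:
  Z1: Z = jωL = j·3.142e+04·0.00546 = 0 + j171.5 Ω
  Z2: Z = 1/(jωC) = -j/(ω·C) = 0 - j0.9855 Ω
  Z3: Z = 1/(jωC) = -j/(ω·C) = 0 - j0.2375 Ω
  Z4: Z = jωL = j·3.142e+04·0.0773 = 0 + j2428 Ω
  Z5: Z = 1/(jωC) = -j/(ω·C) = 0 - j80.18 Ω
Step 3 — Bridge requires nodal analysis (the Z5 bridge couples midpoints C and D, so the two paths cannot be reduced to a simple series/parallel combination). Setting node B to ground and injecting 1 A at node A, the 3-node admittance system at A, C, D solves to V_A = Z_AB = 0 - j162.5 Ω = 162.5∠-90.0° Ω.

Z = 0 - j162.5 Ω = 162.5∠-90.0° Ω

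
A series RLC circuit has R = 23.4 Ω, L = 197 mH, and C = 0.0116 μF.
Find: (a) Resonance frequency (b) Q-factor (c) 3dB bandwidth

Step 1 — Resonance condition Im(Z)=0 gives ω₀ = 1/√(LC).
Step 2 — ω₀ = 1/√(0.197·1.16e-08) = 2.092e+04 rad/s.
Step 3 — f₀ = ω₀/(2π) = 3329 Hz.
Step 4 — Series Q: Q = ω₀L/R = 2.092e+04·0.197/23.4 = 176.1.
Step 5 — 3dB bandwidth: Δω = ω₀/Q = 118.8 rad/s; BW = Δω/(2π) = 18.9 Hz.

(a) f₀ = 3329 Hz  (b) Q = 176.1  (c) BW = 18.9 Hz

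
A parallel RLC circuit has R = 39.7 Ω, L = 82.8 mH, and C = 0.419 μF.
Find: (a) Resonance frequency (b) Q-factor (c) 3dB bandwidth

Step 1 — Resonance: ω₀ = 1/√(LC) = 1/√(0.0828·4.19e-07) = 5369 rad/s.
Step 2 — f₀ = ω₀/(2π) = 854.5 Hz.
Step 3 — Parallel Q: Q = R/(ω₀L) = 39.7/(5369·0.0828) = 0.08931.
Step 4 — Bandwidth: Δω = ω₀/Q = 6.012e+04 rad/s; BW = Δω/(2π) = 9568 Hz.

(a) f₀ = 854.5 Hz  (b) Q = 0.08931  (c) BW = 9568 Hz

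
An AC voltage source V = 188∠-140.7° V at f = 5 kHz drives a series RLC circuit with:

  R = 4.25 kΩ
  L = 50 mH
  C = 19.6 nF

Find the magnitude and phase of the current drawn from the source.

Step 1 — Angular frequency: ω = 2π·f = 2π·5000 = 3.142e+04 rad/s.
Step 2 — Component impedances:
  R: Z = R = 4250 Ω
  L: Z = jωL = j·3.142e+04·0.05 = 0 + j1571 Ω
  C: Z = 1/(jωC) = -j/(ω·C) = 0 - j1624 Ω
Step 3 — Series combination: Z_total = R + L + C = 4250 - j53.23 Ω = 4250∠-0.7° Ω.
Step 4 — Source phasor: V = 188∠-140.7° V = -145.5 - j119.1 V.
Step 5 — Ohm's law: I = V / Z_total = (-145.5 - j119.1) / (4250 - j53.23) = -0.03387 - j0.02844 A.
Step 6 — Convert to polar: |I| = 0.04423 A, ∠I = -140.0°.

I = 0.04423∠-140.0° A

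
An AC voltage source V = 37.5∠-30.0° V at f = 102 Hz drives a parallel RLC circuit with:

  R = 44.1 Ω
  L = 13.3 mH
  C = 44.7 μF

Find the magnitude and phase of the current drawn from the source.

Step 1 — Angular frequency: ω = 2π·f = 2π·102 = 640.9 rad/s.
Step 2 — Component impedances:
  R: Z = R = 44.1 Ω
  L: Z = jωL = j·640.9·0.0133 = 0 + j8.524 Ω
  C: Z = 1/(jωC) = -j/(ω·C) = 0 - j34.91 Ω
Step 3 — Parallel combination: 1/Z_total = 1/R + 1/L + 1/C; Z_total = 2.707 + j10.59 Ω = 10.93∠75.7° Ω.
Step 4 — Source phasor: V = 37.5∠-30.0° V = 32.48 - j18.75 V.
Step 5 — Ohm's law: I = V / Z_total = (32.48 - j18.75) / (2.707 + j10.59) = -0.9262 - j3.305 A.
Step 6 — Convert to polar: |I| = 3.432 A, ∠I = -105.7°.

I = 3.432∠-105.7° A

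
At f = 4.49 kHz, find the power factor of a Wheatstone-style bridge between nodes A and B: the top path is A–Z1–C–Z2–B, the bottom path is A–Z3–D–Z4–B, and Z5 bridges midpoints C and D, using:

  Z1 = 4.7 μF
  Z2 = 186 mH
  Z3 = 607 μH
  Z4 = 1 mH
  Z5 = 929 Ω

Step 1 — Angular frequency: ω = 2π·f = 2π·4490 = 2.821e+04 rad/s.
Step 2 — Component impedances:
  Z1: Z = 1/(jωC) = -j/(ω·C) = 0 - j7.542 Ω
  Z2: Z = jωL = j·2.821e+04·0.186 = 0 + j5247 Ω
  Z3: Z = jωL = j·2.821e+04·0.000607 = 0 + j17.12 Ω
  Z4: Z = jωL = j·2.821e+04·0.001 = 0 + j28.21 Ω
  Z5: Z = R = 929 Ω
Step 3 — Bridge requires nodal analysis (the Z5 bridge couples midpoints C and D, so the two paths cannot be reduced to a simple series/parallel combination). Setting node B to ground and injecting 1 A at node A, the 3-node admittance system at A, C, D solves to V_A = Z_AB = 0.3126 + j44.94 Ω = 44.94∠89.6° Ω.
Step 4 — Power factor: PF = cos(φ) = Re(Z)/|Z| = 0.3126/44.945 = 0.006955.
Step 5 — Type: Im(Z) = 44.94 ⇒ lagging (phase φ = 89.6°).

PF = 0.006955 (lagging, φ = 89.6°)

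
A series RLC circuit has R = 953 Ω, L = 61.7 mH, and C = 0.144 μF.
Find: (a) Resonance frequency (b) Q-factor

Step 1 — Resonance condition Im(Z)=0 gives ω₀ = 1/√(LC).
Step 2 — ω₀ = 1/√(0.0617·1.44e-07) = 1.061e+04 rad/s.
Step 3 — f₀ = ω₀/(2π) = 1688 Hz.
Step 4 — Series Q: Q = ω₀L/R = 1.061e+04·0.0617/953 = 0.6869.

(a) f₀ = 1688 Hz  (b) Q = 0.6869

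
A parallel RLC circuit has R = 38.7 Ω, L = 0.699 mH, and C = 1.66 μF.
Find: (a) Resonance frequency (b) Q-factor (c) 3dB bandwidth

Step 1 — Resonance: ω₀ = 1/√(LC) = 1/√(0.000699·1.66e-06) = 2.936e+04 rad/s.
Step 2 — f₀ = ω₀/(2π) = 4672 Hz.
Step 3 — Parallel Q: Q = R/(ω₀L) = 38.7/(2.936e+04·0.000699) = 1.886.
Step 4 — Bandwidth: Δω = ω₀/Q = 1.557e+04 rad/s; BW = Δω/(2π) = 2477 Hz.

(a) f₀ = 4672 Hz  (b) Q = 1.886  (c) BW = 2477 Hz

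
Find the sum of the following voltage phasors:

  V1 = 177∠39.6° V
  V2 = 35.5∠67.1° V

Step 1 — Convert each phasor to rectangular form:
  V1 = 177·(cos(39.6°) + j·sin(39.6°)) = 136.4 + j112.8 V
  V2 = 35.5·(cos(67.1°) + j·sin(67.1°)) = 13.81 + j32.7 V
Step 2 — Sum components: V_total = 150.2 + j145.5 V.
Step 3 — Convert to polar: |V_total| = 209.1 V, ∠V_total = 44.1°.

V_total = 209.1∠44.1° V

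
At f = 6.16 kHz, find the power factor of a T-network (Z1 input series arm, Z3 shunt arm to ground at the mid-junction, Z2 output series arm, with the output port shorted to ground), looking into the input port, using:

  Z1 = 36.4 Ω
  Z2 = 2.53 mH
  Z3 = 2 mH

Step 1 — Angular frequency: ω = 2π·f = 2π·6160 = 3.87e+04 rad/s.
Step 2 — Component impedances:
  Z1: Z = R = 36.4 Ω
  Z2: Z = jωL = j·3.87e+04·0.00253 = 0 + j97.92 Ω
  Z3: Z = jωL = j·3.87e+04·0.002 = 0 + j77.41 Ω
Step 3 — With the output port shorted to ground, the output series arm Z2 runs from the junction to ground; the shunt arm Z3 also runs from the junction to ground. They appear in parallel: Z3 || Z2 = 0 + j43.23 Ω.
Step 4 — Series with input arm Z1: Z_in = Z1 + (Z3 || Z2) = 36.4 + j43.23 Ω = 56.52∠49.9° Ω.
Step 5 — Power factor: PF = cos(φ) = Re(Z)/|Z| = 36.4/56.516 = 0.6441.
Step 6 — Type: Im(Z) = 43.23 ⇒ lagging (phase φ = 49.9°).

PF = 0.6441 (lagging, φ = 49.9°)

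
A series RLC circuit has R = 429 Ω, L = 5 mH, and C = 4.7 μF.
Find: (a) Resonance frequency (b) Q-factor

Step 1 — Resonance condition Im(Z)=0 gives ω₀ = 1/√(LC).
Step 2 — ω₀ = 1/√(0.005·4.7e-06) = 6523 rad/s.
Step 3 — f₀ = ω₀/(2π) = 1038 Hz.
Step 4 — Series Q: Q = ω₀L/R = 6523·0.005/429 = 0.07603.

(a) f₀ = 1038 Hz  (b) Q = 0.07603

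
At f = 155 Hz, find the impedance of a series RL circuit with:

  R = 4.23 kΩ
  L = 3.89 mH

Step 1 — Angular frequency: ω = 2π·f = 2π·155 = 973.9 rad/s.
Step 2 — Component impedances:
  R: Z = R = 4230 Ω
  L: Z = jωL = j·973.9·0.00389 = 0 + j3.788 Ω
Step 3 — Series combination: Z_total = R + L = 4230 + j3.788 Ω = 4230∠0.1° Ω.

Z = 4230 + j3.788 Ω = 4230∠0.1° Ω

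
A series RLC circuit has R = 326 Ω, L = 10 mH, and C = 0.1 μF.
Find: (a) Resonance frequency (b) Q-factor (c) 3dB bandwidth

Step 1 — Resonance: ω₀ = 1/√(LC) = 1/√(0.01·1e-07) = 3.162e+04 rad/s.
Step 2 — f₀ = ω₀/(2π) = 5033 Hz.
Step 3 — Series Q: Q = ω₀L/R = 3.162e+04·0.01/326 = 0.97.
Step 4 — Bandwidth: Δω = ω₀/Q = 3.26e+04 rad/s; BW = Δω/(2π) = 5188 Hz.

(a) f₀ = 5033 Hz  (b) Q = 0.97  (c) BW = 5188 Hz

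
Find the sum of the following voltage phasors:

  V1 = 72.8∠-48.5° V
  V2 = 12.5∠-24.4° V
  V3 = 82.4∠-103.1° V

Step 1 — Convert each phasor to rectangular form:
  V1 = 72.8·(cos(-48.5°) + j·sin(-48.5°)) = 48.24 - j54.52 V
  V2 = 12.5·(cos(-24.4°) + j·sin(-24.4°)) = 11.38 - j5.164 V
  V3 = 82.4·(cos(-103.1°) + j·sin(-103.1°)) = -18.68 - j80.26 V
Step 2 — Sum components: V_total = 40.95 - j139.9 V.
Step 3 — Convert to polar: |V_total| = 145.8 V, ∠V_total = -73.7°.

V_total = 145.8∠-73.7° V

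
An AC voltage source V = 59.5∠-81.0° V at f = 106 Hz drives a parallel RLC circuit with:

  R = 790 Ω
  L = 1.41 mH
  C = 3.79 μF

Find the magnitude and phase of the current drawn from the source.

Step 1 — Angular frequency: ω = 2π·f = 2π·106 = 666 rad/s.
Step 2 — Component impedances:
  R: Z = R = 790 Ω
  L: Z = jωL = j·666·0.00141 = 0 + j0.9391 Ω
  C: Z = 1/(jωC) = -j/(ω·C) = 0 - j396.2 Ω
Step 3 — Parallel combination: 1/Z_total = 1/R + 1/L + 1/C; Z_total = 0.001122 + j0.9413 Ω = 0.9413∠89.9° Ω.
Step 4 — Source phasor: V = 59.5∠-81.0° V = 9.308 - j58.77 V.
Step 5 — Ohm's law: I = V / Z_total = (9.308 - j58.77) / (0.001122 + j0.9413) = -62.42 - j9.963 A.
Step 6 — Convert to polar: |I| = 63.21 A, ∠I = -170.9°.

I = 63.21∠-170.9° A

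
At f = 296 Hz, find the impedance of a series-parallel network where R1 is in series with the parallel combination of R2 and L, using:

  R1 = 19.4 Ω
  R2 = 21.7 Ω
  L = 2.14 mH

Step 1 — Angular frequency: ω = 2π·f = 2π·296 = 1860 rad/s.
Step 2 — Component impedances:
  R1: Z = R = 19.4 Ω
  R2: Z = R = 21.7 Ω
  L: Z = jωL = j·1860·0.00214 = 0 + j3.98 Ω
Step 3 — Parallel branch: R2 || L = 1/(1/R2 + 1/L) = 0.7062 + j3.85 Ω.
Step 4 — Series with R1: Z_total = R1 + (R2 || L) = 20.11 + j3.85 Ω = 20.47∠10.8° Ω.

Z = 20.11 + j3.85 Ω = 20.47∠10.8° Ω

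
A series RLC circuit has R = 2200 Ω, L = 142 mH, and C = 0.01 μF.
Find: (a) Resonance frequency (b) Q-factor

Step 1 — Resonance condition Im(Z)=0 gives ω₀ = 1/√(LC).
Step 2 — ω₀ = 1/√(0.142·1e-08) = 2.654e+04 rad/s.
Step 3 — f₀ = ω₀/(2π) = 4224 Hz.
Step 4 — Series Q: Q = ω₀L/R = 2.654e+04·0.142/2200 = 1.713.

(a) f₀ = 4224 Hz  (b) Q = 1.713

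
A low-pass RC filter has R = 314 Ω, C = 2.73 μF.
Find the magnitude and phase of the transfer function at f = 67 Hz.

Step 1 — Angular frequency: ω = 2π·67 = 421 rad/s.
Step 2 — Transfer function: H(jω) = 1/(1 + jωRC).
Step 3 — Denominator: 1 + jωRC = 1 + j·421·314·2.73e-06 = 1 + j0.3609.
Step 4 — H = 0.8848 - j0.3193.
Step 5 — Magnitude: |H| = 0.9406 (-0.5 dB); phase: φ = -19.8°.

|H| = 0.9406 (-0.5 dB), φ = -19.8°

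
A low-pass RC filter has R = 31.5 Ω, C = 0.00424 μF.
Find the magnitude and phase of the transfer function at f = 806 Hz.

Step 1 — Angular frequency: ω = 2π·806 = 5064 rad/s.
Step 2 — Transfer function: H(jω) = 1/(1 + jωRC).
Step 3 — Denominator: 1 + jωRC = 1 + j·5064·31.5·4.24e-09 = 1 + j0.0006764.
Step 4 — H = 1 - j0.0006764.
Step 5 — Magnitude: |H| = 1 (-0.0 dB); phase: φ = -0.0°.

|H| = 1 (-0.0 dB), φ = -0.0°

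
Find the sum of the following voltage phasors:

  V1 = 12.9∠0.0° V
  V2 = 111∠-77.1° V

Step 1 — Convert each phasor to rectangular form:
  V1 = 12.9·(cos(0.0°) + j·sin(0.0°)) = 12.9 V
  V2 = 111·(cos(-77.1°) + j·sin(-77.1°)) = 24.78 - j108.2 V
Step 2 — Sum components: V_total = 37.68 - j108.2 V.
Step 3 — Convert to polar: |V_total| = 114.6 V, ∠V_total = -70.8°.

V_total = 114.6∠-70.8° V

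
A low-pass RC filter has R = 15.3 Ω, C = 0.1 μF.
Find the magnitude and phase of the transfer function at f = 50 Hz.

Step 1 — Angular frequency: ω = 2π·50 = 314.2 rad/s.
Step 2 — Transfer function: H(jω) = 1/(1 + jωRC).
Step 3 — Denominator: 1 + jωRC = 1 + j·314.2·15.3·1e-07 = 1 + j0.0004807.
Step 4 — H = 1 - j0.0004807.
Step 5 — Magnitude: |H| = 1 (-0.0 dB); phase: φ = -0.0°.

|H| = 1 (-0.0 dB), φ = -0.0°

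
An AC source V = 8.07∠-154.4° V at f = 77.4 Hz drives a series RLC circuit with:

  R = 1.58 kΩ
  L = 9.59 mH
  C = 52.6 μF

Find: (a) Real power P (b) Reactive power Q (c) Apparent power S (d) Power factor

Step 1 — Angular frequency: ω = 2π·f = 2π·77.4 = 486.3 rad/s.
Step 2 — Component impedances:
  R: Z = R = 1580 Ω
  L: Z = jωL = j·486.3·0.00959 = 0 + j4.664 Ω
  C: Z = 1/(jωC) = -j/(ω·C) = 0 - j39.09 Ω
Step 3 — Series combination: Z_total = R + L + C = 1580 - j34.43 Ω = 1580∠-1.2° Ω.
Step 4 — Source phasor: V = 8.07∠-154.4° V = -7.278 - j3.487 V.
Step 5 — Current: I = V / Z = -0.004556 - j0.002306 A = 0.005106∠-153.2° A.
Step 6 — Complex power: S = V·I* = 0.0412 - j0.0008977 VA.
Step 7 — Real power: P = Re(S) = 0.0412 W.
Step 8 — Reactive power: Q = Im(S) = -0.0008977 VAR.
Step 9 — Apparent power: |S| = 0.04121 VA.
Step 10 — Power factor: PF = P/|S| = 0.9998 (leading).

(a) P = 0.0412 W  (b) Q = -0.0008977 VAR  (c) S = 0.04121 VA  (d) PF = 0.9998 (leading)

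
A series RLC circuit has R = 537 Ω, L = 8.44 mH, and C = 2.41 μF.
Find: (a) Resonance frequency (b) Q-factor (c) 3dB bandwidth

Step 1 — Resonance: ω₀ = 1/√(LC) = 1/√(0.00844·2.41e-06) = 7012 rad/s.
Step 2 — f₀ = ω₀/(2π) = 1116 Hz.
Step 3 — Series Q: Q = ω₀L/R = 7012·0.00844/537 = 0.1102.
Step 4 — Bandwidth: Δω = ω₀/Q = 6.363e+04 rad/s; BW = Δω/(2π) = 1.013e+04 Hz.

(a) f₀ = 1116 Hz  (b) Q = 0.1102  (c) BW = 1.013e+04 Hz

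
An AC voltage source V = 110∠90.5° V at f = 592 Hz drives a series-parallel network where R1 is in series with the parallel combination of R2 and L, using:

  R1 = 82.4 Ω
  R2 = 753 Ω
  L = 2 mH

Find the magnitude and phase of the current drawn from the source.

Step 1 — Angular frequency: ω = 2π·f = 2π·592 = 3720 rad/s.
Step 2 — Component impedances:
  R1: Z = R = 82.4 Ω
  R2: Z = R = 753 Ω
  L: Z = jωL = j·3720·0.002 = 0 + j7.439 Ω
Step 3 — Parallel branch: R2 || L = 1/(1/R2 + 1/L) = 0.07349 + j7.439 Ω.
Step 4 — Series with R1: Z_total = R1 + (R2 || L) = 82.47 + j7.439 Ω = 82.81∠5.2° Ω.
Step 5 — Source phasor: V = 110∠90.5° V = -0.9599 + j110 V.
Step 6 — Ohm's law: I = V / Z_total = (-0.9599 + j110) / (82.47 + j7.439) = 0.1078 + j1.324 A.
Step 7 — Convert to polar: |I| = 1.328 A, ∠I = 85.3°.

I = 1.328∠85.3° A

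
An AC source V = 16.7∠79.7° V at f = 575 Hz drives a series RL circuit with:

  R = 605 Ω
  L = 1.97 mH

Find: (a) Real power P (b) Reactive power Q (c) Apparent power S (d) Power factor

Step 1 — Angular frequency: ω = 2π·f = 2π·575 = 3613 rad/s.
Step 2 — Component impedances:
  R: Z = R = 605 Ω
  L: Z = jωL = j·3613·0.00197 = 0 + j7.117 Ω
Step 3 — Series combination: Z_total = R + L = 605 + j7.117 Ω = 605∠0.7° Ω.
Step 4 — Source phasor: V = 16.7∠79.7° V = 2.986 + j16.43 V.
Step 5 — Current: I = V / Z = 0.005254 + j0.0271 A = 0.0276∠79.0° A.
Step 6 — Complex power: S = V·I* = 0.4609 + j0.005422 VA.
Step 7 — Real power: P = Re(S) = 0.4609 W.
Step 8 — Reactive power: Q = Im(S) = 0.005422 VAR.
Step 9 — Apparent power: |S| = 0.4609 VA.
Step 10 — Power factor: PF = P/|S| = 0.9999 (lagging).

(a) P = 0.4609 W  (b) Q = 0.005422 VAR  (c) S = 0.4609 VA  (d) PF = 0.9999 (lagging)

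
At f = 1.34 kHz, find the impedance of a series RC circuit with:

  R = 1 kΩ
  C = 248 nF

Step 1 — Angular frequency: ω = 2π·f = 2π·1340 = 8419 rad/s.
Step 2 — Component impedances:
  R: Z = R = 1000 Ω
  C: Z = 1/(jωC) = -j/(ω·C) = 0 - j478.9 Ω
Step 3 — Series combination: Z_total = R + C = 1000 - j478.9 Ω = 1109∠-25.6° Ω.

Z = 1000 - j478.9 Ω = 1109∠-25.6° Ω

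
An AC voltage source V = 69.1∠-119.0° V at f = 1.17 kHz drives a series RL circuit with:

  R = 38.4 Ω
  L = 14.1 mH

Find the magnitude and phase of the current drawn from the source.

Step 1 — Angular frequency: ω = 2π·f = 2π·1170 = 7351 rad/s.
Step 2 — Component impedances:
  R: Z = R = 38.4 Ω
  L: Z = jωL = j·7351·0.0141 = 0 + j103.7 Ω
Step 3 — Series combination: Z_total = R + L = 38.4 + j103.7 Ω = 110.5∠69.7° Ω.
Step 4 — Source phasor: V = 69.1∠-119.0° V = -33.5 - j60.44 V.
Step 5 — Ohm's law: I = V / Z_total = (-33.5 - j60.44) / (38.4 + j103.7) = -0.618 + j0.09426 A.
Step 6 — Convert to polar: |I| = 0.6251 A, ∠I = 171.3°.

I = 0.6251∠171.3° A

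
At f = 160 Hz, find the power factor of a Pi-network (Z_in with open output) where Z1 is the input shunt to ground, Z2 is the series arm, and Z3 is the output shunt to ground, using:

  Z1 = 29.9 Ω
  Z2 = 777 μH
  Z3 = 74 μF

Step 1 — Angular frequency: ω = 2π·f = 2π·160 = 1005 rad/s.
Step 2 — Component impedances:
  Z1: Z = R = 29.9 Ω
  Z2: Z = jωL = j·1005·0.000777 = 0 + j0.7811 Ω
  Z3: Z = 1/(jωC) = -j/(ω·C) = 0 - j13.44 Ω
Step 3 — With open output, the series arm Z2 and the output shunt Z3 appear in series to ground: Z2 + Z3 = 0 - j12.66 Ω.
Step 4 — Parallel with input shunt Z1: Z_in = Z1 || (Z2 + Z3) = 4.546 - j10.74 Ω = 11.66∠-67.0° Ω.
Step 5 — Power factor: PF = cos(φ) = Re(Z)/|Z| = 4.546/11.66 = 0.3899.
Step 6 — Type: Im(Z) = -10.74 ⇒ leading (phase φ = -67.0°).

PF = 0.3899 (leading, φ = -67.0°)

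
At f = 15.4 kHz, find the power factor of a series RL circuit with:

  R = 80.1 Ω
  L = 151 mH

Step 1 — Angular frequency: ω = 2π·f = 2π·1.54e+04 = 9.676e+04 rad/s.
Step 2 — Component impedances:
  R: Z = R = 80.1 Ω
  L: Z = jωL = j·9.676e+04·0.151 = 0 + j1.461e+04 Ω
Step 3 — Series combination: Z_total = R + L = 80.1 + j1.461e+04 Ω = 1.461e+04∠89.7° Ω.
Step 4 — Power factor: PF = cos(φ) = Re(Z)/|Z| = 80.1/14611 = 0.005482.
Step 5 — Type: Im(Z) = 1.461e+04 ⇒ lagging (phase φ = 89.7°).

PF = 0.005482 (lagging, φ = 89.7°)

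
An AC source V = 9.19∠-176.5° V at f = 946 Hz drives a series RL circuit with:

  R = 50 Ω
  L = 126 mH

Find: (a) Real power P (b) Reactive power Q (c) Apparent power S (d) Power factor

Step 1 — Angular frequency: ω = 2π·f = 2π·946 = 5944 rad/s.
Step 2 — Component impedances:
  R: Z = R = 50 Ω
  L: Z = jωL = j·5944·0.126 = 0 + j748.9 Ω
Step 3 — Series combination: Z_total = R + L = 50 + j748.9 Ω = 750.6∠86.2° Ω.
Step 4 — Source phasor: V = 9.19∠-176.5° V = -9.173 - j0.561 V.
Step 5 — Current: I = V / Z = -0.00156 + j0.01214 A = 0.01224∠97.3° A.
Step 6 — Complex power: S = V·I* = 0.007495 + j0.1123 VA.
Step 7 — Real power: P = Re(S) = 0.007495 W.
Step 8 — Reactive power: Q = Im(S) = 0.1123 VAR.
Step 9 — Apparent power: |S| = 0.1125 VA.
Step 10 — Power factor: PF = P/|S| = 0.06661 (lagging).

(a) P = 0.007495 W  (b) Q = 0.1123 VAR  (c) S = 0.1125 VA  (d) PF = 0.06661 (lagging)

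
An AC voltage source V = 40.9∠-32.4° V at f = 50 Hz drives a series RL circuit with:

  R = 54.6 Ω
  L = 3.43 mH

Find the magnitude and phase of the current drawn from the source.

Step 1 — Angular frequency: ω = 2π·f = 2π·50 = 314.2 rad/s.
Step 2 — Component impedances:
  R: Z = R = 54.6 Ω
  L: Z = jωL = j·314.2·0.00343 = 0 + j1.078 Ω
Step 3 — Series combination: Z_total = R + L = 54.6 + j1.078 Ω = 54.61∠1.1° Ω.
Step 4 — Source phasor: V = 40.9∠-32.4° V = 34.53 - j21.92 V.
Step 5 — Ohm's law: I = V / Z_total = (34.53 - j21.92) / (54.6 + j1.078) = 0.6243 - j0.4137 A.
Step 6 — Convert to polar: |I| = 0.7489 A, ∠I = -33.5°.

I = 0.7489∠-33.5° A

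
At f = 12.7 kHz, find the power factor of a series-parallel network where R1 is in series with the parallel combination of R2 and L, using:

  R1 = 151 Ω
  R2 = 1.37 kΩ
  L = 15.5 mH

Step 1 — Angular frequency: ω = 2π·f = 2π·1.27e+04 = 7.98e+04 rad/s.
Step 2 — Component impedances:
  R1: Z = R = 151 Ω
  R2: Z = R = 1370 Ω
  L: Z = jωL = j·7.98e+04·0.0155 = 0 + j1237 Ω
Step 3 — Parallel branch: R2 || L = 1/(1/R2 + 1/L) = 615.2 + j681.4 Ω.
Step 4 — Series with R1: Z_total = R1 + (R2 || L) = 766.2 + j681.4 Ω = 1025∠41.6° Ω.
Step 5 — Power factor: PF = cos(φ) = Re(Z)/|Z| = 766.2/1025.4 = 0.7472.
Step 6 — Type: Im(Z) = 681.4 ⇒ lagging (phase φ = 41.6°).

PF = 0.7472 (lagging, φ = 41.6°)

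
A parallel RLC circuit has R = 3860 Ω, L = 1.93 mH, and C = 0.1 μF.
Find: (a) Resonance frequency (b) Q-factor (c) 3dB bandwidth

Step 1 — Resonance: ω₀ = 1/√(LC) = 1/√(0.00193·1e-07) = 7.198e+04 rad/s.
Step 2 — f₀ = ω₀/(2π) = 1.146e+04 Hz.
Step 3 — Parallel Q: Q = R/(ω₀L) = 3860/(7.198e+04·0.00193) = 27.78.
Step 4 — Bandwidth: Δω = ω₀/Q = 2591 rad/s; BW = Δω/(2π) = 412.3 Hz.

(a) f₀ = 1.146e+04 Hz  (b) Q = 27.78  (c) BW = 412.3 Hz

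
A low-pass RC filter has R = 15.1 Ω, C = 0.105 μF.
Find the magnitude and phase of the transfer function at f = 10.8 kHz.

Step 1 — Angular frequency: ω = 2π·1.08e+04 = 6.786e+04 rad/s.
Step 2 — Transfer function: H(jω) = 1/(1 + jωRC).
Step 3 — Denominator: 1 + jωRC = 1 + j·6.786e+04·15.1·1.05e-07 = 1 + j0.1076.
Step 4 — H = 0.9886 - j0.1064.
Step 5 — Magnitude: |H| = 0.9943 (-0.0 dB); phase: φ = -6.1°.

|H| = 0.9943 (-0.0 dB), φ = -6.1°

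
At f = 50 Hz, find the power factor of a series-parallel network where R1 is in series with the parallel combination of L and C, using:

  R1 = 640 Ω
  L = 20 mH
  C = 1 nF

Step 1 — Angular frequency: ω = 2π·f = 2π·50 = 314.2 rad/s.
Step 2 — Component impedances:
  R1: Z = R = 640 Ω
  L: Z = jωL = j·314.2·0.02 = 0 + j6.283 Ω
  C: Z = 1/(jωC) = -j/(ω·C) = 0 - j3.183e+06 Ω
Step 3 — Parallel branch: L || C = 1/(1/L + 1/C) = 0 + j6.283 Ω.
Step 4 — Series with R1: Z_total = R1 + (L || C) = 640 + j6.283 Ω = 640∠0.6° Ω.
Step 5 — Power factor: PF = cos(φ) = Re(Z)/|Z| = 640/640 = 1.
Step 6 — Type: Im(Z) = 6.283 ⇒ lagging (phase φ = 0.6°).

PF = 1 (lagging, φ = 0.6°)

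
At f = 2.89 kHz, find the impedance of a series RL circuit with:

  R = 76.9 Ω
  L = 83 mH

Step 1 — Angular frequency: ω = 2π·f = 2π·2890 = 1.816e+04 rad/s.
Step 2 — Component impedances:
  R: Z = R = 76.9 Ω
  L: Z = jωL = j·1.816e+04·0.083 = 0 + j1507 Ω
Step 3 — Series combination: Z_total = R + L = 76.9 + j1507 Ω = 1509∠87.1° Ω.

Z = 76.9 + j1507 Ω = 1509∠87.1° Ω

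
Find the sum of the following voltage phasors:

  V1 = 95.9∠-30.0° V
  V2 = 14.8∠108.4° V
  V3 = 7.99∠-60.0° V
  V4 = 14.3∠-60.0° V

Step 1 — Convert each phasor to rectangular form:
  V1 = 95.9·(cos(-30.0°) + j·sin(-30.0°)) = 83.05 - j47.95 V
  V2 = 14.8·(cos(108.4°) + j·sin(108.4°)) = -4.672 + j14.04 V
  V3 = 7.99·(cos(-60.0°) + j·sin(-60.0°)) = 3.995 - j6.92 V
  V4 = 14.3·(cos(-60.0°) + j·sin(-60.0°)) = 7.15 - j12.38 V
Step 2 — Sum components: V_total = 89.53 - j53.21 V.
Step 3 — Convert to polar: |V_total| = 104.1 V, ∠V_total = -30.7°.

V_total = 104.1∠-30.7° V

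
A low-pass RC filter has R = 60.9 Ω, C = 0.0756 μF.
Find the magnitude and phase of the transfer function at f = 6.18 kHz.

Step 1 — Angular frequency: ω = 2π·6180 = 3.883e+04 rad/s.
Step 2 — Transfer function: H(jω) = 1/(1 + jωRC).
Step 3 — Denominator: 1 + jωRC = 1 + j·3.883e+04·60.9·7.56e-08 = 1 + j0.1788.
Step 4 — H = 0.969 - j0.1732.
Step 5 — Magnitude: |H| = 0.9844 (-0.1 dB); phase: φ = -10.1°.

|H| = 0.9844 (-0.1 dB), φ = -10.1°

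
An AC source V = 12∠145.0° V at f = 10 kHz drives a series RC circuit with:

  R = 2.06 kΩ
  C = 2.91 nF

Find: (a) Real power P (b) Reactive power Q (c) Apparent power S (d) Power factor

Step 1 — Angular frequency: ω = 2π·f = 2π·1e+04 = 6.283e+04 rad/s.
Step 2 — Component impedances:
  R: Z = R = 2060 Ω
  C: Z = 1/(jωC) = -j/(ω·C) = 0 - j5469 Ω
Step 3 — Series combination: Z_total = R + C = 2060 - j5469 Ω = 5844∠-69.4° Ω.
Step 4 — Source phasor: V = 12∠145.0° V = -9.83 + j6.883 V.
Step 5 — Current: I = V / Z = -0.001695 - j0.001159 A = 0.002053∠-145.6° A.
Step 6 — Complex power: S = V·I* = 0.008685 - j0.02306 VA.
Step 7 — Real power: P = Re(S) = 0.008685 W.
Step 8 — Reactive power: Q = Im(S) = -0.02306 VAR.
Step 9 — Apparent power: |S| = 0.02464 VA.
Step 10 — Power factor: PF = P/|S| = 0.3525 (leading).

(a) P = 0.008685 W  (b) Q = -0.02306 VAR  (c) S = 0.02464 VA  (d) PF = 0.3525 (leading)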